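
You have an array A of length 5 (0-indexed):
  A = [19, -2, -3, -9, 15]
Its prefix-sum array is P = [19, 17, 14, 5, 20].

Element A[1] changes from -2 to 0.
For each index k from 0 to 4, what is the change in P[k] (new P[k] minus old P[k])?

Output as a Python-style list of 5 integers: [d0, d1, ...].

Answer: [0, 2, 2, 2, 2]

Derivation:
Element change: A[1] -2 -> 0, delta = 2
For k < 1: P[k] unchanged, delta_P[k] = 0
For k >= 1: P[k] shifts by exactly 2
Delta array: [0, 2, 2, 2, 2]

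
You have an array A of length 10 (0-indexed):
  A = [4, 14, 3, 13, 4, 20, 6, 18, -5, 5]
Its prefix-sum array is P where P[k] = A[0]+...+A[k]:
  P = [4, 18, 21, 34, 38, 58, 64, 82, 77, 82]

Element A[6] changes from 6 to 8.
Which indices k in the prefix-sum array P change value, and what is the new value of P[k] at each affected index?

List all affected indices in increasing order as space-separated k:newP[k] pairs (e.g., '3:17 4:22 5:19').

P[k] = A[0] + ... + A[k]
P[k] includes A[6] iff k >= 6
Affected indices: 6, 7, ..., 9; delta = 2
  P[6]: 64 + 2 = 66
  P[7]: 82 + 2 = 84
  P[8]: 77 + 2 = 79
  P[9]: 82 + 2 = 84

Answer: 6:66 7:84 8:79 9:84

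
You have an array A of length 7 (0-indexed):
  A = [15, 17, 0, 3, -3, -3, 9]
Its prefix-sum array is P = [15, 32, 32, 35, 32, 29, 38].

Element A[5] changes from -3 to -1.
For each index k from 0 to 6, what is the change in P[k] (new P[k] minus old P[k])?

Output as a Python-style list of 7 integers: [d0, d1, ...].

Answer: [0, 0, 0, 0, 0, 2, 2]

Derivation:
Element change: A[5] -3 -> -1, delta = 2
For k < 5: P[k] unchanged, delta_P[k] = 0
For k >= 5: P[k] shifts by exactly 2
Delta array: [0, 0, 0, 0, 0, 2, 2]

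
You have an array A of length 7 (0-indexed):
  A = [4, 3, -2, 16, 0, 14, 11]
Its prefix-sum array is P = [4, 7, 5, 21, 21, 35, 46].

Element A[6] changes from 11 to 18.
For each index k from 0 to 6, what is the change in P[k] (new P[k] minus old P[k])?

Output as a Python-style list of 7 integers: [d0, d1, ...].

Element change: A[6] 11 -> 18, delta = 7
For k < 6: P[k] unchanged, delta_P[k] = 0
For k >= 6: P[k] shifts by exactly 7
Delta array: [0, 0, 0, 0, 0, 0, 7]

Answer: [0, 0, 0, 0, 0, 0, 7]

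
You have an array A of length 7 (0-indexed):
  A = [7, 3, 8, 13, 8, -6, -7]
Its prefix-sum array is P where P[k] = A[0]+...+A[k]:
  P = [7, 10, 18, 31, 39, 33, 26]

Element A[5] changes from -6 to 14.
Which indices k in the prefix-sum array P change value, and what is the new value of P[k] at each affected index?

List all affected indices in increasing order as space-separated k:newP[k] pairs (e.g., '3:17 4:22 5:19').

Answer: 5:53 6:46

Derivation:
P[k] = A[0] + ... + A[k]
P[k] includes A[5] iff k >= 5
Affected indices: 5, 6, ..., 6; delta = 20
  P[5]: 33 + 20 = 53
  P[6]: 26 + 20 = 46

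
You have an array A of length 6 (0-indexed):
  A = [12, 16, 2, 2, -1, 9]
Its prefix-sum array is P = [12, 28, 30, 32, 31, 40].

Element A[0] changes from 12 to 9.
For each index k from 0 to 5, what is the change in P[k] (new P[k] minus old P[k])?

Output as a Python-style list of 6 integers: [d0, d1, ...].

Answer: [-3, -3, -3, -3, -3, -3]

Derivation:
Element change: A[0] 12 -> 9, delta = -3
For k < 0: P[k] unchanged, delta_P[k] = 0
For k >= 0: P[k] shifts by exactly -3
Delta array: [-3, -3, -3, -3, -3, -3]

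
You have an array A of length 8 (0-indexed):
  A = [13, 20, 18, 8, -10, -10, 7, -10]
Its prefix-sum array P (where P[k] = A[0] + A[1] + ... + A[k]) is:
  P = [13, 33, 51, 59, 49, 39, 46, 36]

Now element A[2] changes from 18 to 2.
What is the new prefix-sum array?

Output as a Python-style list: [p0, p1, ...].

Answer: [13, 33, 35, 43, 33, 23, 30, 20]

Derivation:
Change: A[2] 18 -> 2, delta = -16
P[k] for k < 2: unchanged (A[2] not included)
P[k] for k >= 2: shift by delta = -16
  P[0] = 13 + 0 = 13
  P[1] = 33 + 0 = 33
  P[2] = 51 + -16 = 35
  P[3] = 59 + -16 = 43
  P[4] = 49 + -16 = 33
  P[5] = 39 + -16 = 23
  P[6] = 46 + -16 = 30
  P[7] = 36 + -16 = 20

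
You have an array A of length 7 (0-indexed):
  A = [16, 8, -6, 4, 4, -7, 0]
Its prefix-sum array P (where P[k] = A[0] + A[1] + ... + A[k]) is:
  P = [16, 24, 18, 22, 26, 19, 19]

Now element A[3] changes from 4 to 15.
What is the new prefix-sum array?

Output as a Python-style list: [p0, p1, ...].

Change: A[3] 4 -> 15, delta = 11
P[k] for k < 3: unchanged (A[3] not included)
P[k] for k >= 3: shift by delta = 11
  P[0] = 16 + 0 = 16
  P[1] = 24 + 0 = 24
  P[2] = 18 + 0 = 18
  P[3] = 22 + 11 = 33
  P[4] = 26 + 11 = 37
  P[5] = 19 + 11 = 30
  P[6] = 19 + 11 = 30

Answer: [16, 24, 18, 33, 37, 30, 30]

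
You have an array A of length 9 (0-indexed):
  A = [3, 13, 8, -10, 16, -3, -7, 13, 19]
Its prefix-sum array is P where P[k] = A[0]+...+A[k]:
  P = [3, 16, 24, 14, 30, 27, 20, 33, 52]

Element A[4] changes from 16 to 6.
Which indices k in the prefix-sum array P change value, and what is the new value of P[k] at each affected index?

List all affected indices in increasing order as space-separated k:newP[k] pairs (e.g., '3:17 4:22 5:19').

Answer: 4:20 5:17 6:10 7:23 8:42

Derivation:
P[k] = A[0] + ... + A[k]
P[k] includes A[4] iff k >= 4
Affected indices: 4, 5, ..., 8; delta = -10
  P[4]: 30 + -10 = 20
  P[5]: 27 + -10 = 17
  P[6]: 20 + -10 = 10
  P[7]: 33 + -10 = 23
  P[8]: 52 + -10 = 42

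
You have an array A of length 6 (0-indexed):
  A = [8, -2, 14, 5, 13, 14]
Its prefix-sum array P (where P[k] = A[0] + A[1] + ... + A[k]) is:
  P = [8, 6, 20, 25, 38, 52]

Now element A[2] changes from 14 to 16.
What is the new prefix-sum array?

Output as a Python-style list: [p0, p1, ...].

Change: A[2] 14 -> 16, delta = 2
P[k] for k < 2: unchanged (A[2] not included)
P[k] for k >= 2: shift by delta = 2
  P[0] = 8 + 0 = 8
  P[1] = 6 + 0 = 6
  P[2] = 20 + 2 = 22
  P[3] = 25 + 2 = 27
  P[4] = 38 + 2 = 40
  P[5] = 52 + 2 = 54

Answer: [8, 6, 22, 27, 40, 54]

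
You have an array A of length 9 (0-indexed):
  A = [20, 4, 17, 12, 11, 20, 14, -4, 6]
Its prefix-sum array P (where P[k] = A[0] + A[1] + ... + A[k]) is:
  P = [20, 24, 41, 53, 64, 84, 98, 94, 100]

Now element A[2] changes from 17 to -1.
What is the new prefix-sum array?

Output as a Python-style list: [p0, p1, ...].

Change: A[2] 17 -> -1, delta = -18
P[k] for k < 2: unchanged (A[2] not included)
P[k] for k >= 2: shift by delta = -18
  P[0] = 20 + 0 = 20
  P[1] = 24 + 0 = 24
  P[2] = 41 + -18 = 23
  P[3] = 53 + -18 = 35
  P[4] = 64 + -18 = 46
  P[5] = 84 + -18 = 66
  P[6] = 98 + -18 = 80
  P[7] = 94 + -18 = 76
  P[8] = 100 + -18 = 82

Answer: [20, 24, 23, 35, 46, 66, 80, 76, 82]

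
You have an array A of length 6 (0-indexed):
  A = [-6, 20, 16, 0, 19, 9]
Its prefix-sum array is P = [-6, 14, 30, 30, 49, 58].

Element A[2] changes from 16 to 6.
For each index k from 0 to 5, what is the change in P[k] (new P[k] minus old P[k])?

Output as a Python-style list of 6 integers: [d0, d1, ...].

Element change: A[2] 16 -> 6, delta = -10
For k < 2: P[k] unchanged, delta_P[k] = 0
For k >= 2: P[k] shifts by exactly -10
Delta array: [0, 0, -10, -10, -10, -10]

Answer: [0, 0, -10, -10, -10, -10]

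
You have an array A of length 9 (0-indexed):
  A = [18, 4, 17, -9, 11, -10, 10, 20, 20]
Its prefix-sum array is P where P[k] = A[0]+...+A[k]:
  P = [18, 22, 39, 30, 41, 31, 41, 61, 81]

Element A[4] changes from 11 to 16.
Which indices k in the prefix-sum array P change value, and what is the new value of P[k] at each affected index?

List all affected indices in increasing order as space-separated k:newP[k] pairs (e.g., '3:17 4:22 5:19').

P[k] = A[0] + ... + A[k]
P[k] includes A[4] iff k >= 4
Affected indices: 4, 5, ..., 8; delta = 5
  P[4]: 41 + 5 = 46
  P[5]: 31 + 5 = 36
  P[6]: 41 + 5 = 46
  P[7]: 61 + 5 = 66
  P[8]: 81 + 5 = 86

Answer: 4:46 5:36 6:46 7:66 8:86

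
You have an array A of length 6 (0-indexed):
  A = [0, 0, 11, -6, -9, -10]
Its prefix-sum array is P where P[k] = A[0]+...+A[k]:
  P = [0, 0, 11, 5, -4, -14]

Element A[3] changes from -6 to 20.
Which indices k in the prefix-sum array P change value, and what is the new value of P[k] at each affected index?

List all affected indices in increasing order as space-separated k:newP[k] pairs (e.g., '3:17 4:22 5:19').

Answer: 3:31 4:22 5:12

Derivation:
P[k] = A[0] + ... + A[k]
P[k] includes A[3] iff k >= 3
Affected indices: 3, 4, ..., 5; delta = 26
  P[3]: 5 + 26 = 31
  P[4]: -4 + 26 = 22
  P[5]: -14 + 26 = 12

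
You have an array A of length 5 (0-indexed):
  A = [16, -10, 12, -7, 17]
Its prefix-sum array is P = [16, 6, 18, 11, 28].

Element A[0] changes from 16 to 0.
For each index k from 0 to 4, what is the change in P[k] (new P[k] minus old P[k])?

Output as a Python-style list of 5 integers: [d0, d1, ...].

Element change: A[0] 16 -> 0, delta = -16
For k < 0: P[k] unchanged, delta_P[k] = 0
For k >= 0: P[k] shifts by exactly -16
Delta array: [-16, -16, -16, -16, -16]

Answer: [-16, -16, -16, -16, -16]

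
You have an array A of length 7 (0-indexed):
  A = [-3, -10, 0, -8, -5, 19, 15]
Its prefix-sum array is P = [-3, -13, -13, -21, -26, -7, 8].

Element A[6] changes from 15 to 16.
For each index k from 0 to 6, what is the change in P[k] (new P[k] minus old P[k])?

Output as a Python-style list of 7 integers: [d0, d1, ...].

Element change: A[6] 15 -> 16, delta = 1
For k < 6: P[k] unchanged, delta_P[k] = 0
For k >= 6: P[k] shifts by exactly 1
Delta array: [0, 0, 0, 0, 0, 0, 1]

Answer: [0, 0, 0, 0, 0, 0, 1]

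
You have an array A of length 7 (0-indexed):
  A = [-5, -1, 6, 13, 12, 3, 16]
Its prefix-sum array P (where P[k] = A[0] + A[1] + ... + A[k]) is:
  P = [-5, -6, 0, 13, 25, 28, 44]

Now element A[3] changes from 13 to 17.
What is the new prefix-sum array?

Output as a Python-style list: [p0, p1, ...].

Answer: [-5, -6, 0, 17, 29, 32, 48]

Derivation:
Change: A[3] 13 -> 17, delta = 4
P[k] for k < 3: unchanged (A[3] not included)
P[k] for k >= 3: shift by delta = 4
  P[0] = -5 + 0 = -5
  P[1] = -6 + 0 = -6
  P[2] = 0 + 0 = 0
  P[3] = 13 + 4 = 17
  P[4] = 25 + 4 = 29
  P[5] = 28 + 4 = 32
  P[6] = 44 + 4 = 48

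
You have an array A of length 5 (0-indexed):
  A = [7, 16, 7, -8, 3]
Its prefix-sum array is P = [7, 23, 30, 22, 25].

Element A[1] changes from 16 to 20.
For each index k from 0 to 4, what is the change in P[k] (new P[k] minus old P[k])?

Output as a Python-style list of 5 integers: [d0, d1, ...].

Answer: [0, 4, 4, 4, 4]

Derivation:
Element change: A[1] 16 -> 20, delta = 4
For k < 1: P[k] unchanged, delta_P[k] = 0
For k >= 1: P[k] shifts by exactly 4
Delta array: [0, 4, 4, 4, 4]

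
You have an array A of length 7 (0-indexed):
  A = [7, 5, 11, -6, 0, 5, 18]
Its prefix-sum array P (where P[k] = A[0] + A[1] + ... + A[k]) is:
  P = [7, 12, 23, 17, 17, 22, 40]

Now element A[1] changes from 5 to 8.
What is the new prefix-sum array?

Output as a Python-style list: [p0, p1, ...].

Change: A[1] 5 -> 8, delta = 3
P[k] for k < 1: unchanged (A[1] not included)
P[k] for k >= 1: shift by delta = 3
  P[0] = 7 + 0 = 7
  P[1] = 12 + 3 = 15
  P[2] = 23 + 3 = 26
  P[3] = 17 + 3 = 20
  P[4] = 17 + 3 = 20
  P[5] = 22 + 3 = 25
  P[6] = 40 + 3 = 43

Answer: [7, 15, 26, 20, 20, 25, 43]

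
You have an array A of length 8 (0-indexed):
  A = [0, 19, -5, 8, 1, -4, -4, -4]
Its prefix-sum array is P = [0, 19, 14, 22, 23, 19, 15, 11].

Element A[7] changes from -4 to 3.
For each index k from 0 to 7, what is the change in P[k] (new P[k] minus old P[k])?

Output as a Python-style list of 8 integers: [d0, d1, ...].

Answer: [0, 0, 0, 0, 0, 0, 0, 7]

Derivation:
Element change: A[7] -4 -> 3, delta = 7
For k < 7: P[k] unchanged, delta_P[k] = 0
For k >= 7: P[k] shifts by exactly 7
Delta array: [0, 0, 0, 0, 0, 0, 0, 7]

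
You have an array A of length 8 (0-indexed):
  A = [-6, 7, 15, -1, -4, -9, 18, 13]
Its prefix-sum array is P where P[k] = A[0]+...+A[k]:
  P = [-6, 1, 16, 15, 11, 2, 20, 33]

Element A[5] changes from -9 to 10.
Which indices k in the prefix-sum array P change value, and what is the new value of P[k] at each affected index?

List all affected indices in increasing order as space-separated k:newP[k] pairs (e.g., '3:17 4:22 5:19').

P[k] = A[0] + ... + A[k]
P[k] includes A[5] iff k >= 5
Affected indices: 5, 6, ..., 7; delta = 19
  P[5]: 2 + 19 = 21
  P[6]: 20 + 19 = 39
  P[7]: 33 + 19 = 52

Answer: 5:21 6:39 7:52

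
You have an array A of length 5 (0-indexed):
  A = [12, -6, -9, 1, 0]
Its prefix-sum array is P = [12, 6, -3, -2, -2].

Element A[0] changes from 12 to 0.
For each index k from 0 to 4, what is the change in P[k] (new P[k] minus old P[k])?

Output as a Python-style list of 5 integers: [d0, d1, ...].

Answer: [-12, -12, -12, -12, -12]

Derivation:
Element change: A[0] 12 -> 0, delta = -12
For k < 0: P[k] unchanged, delta_P[k] = 0
For k >= 0: P[k] shifts by exactly -12
Delta array: [-12, -12, -12, -12, -12]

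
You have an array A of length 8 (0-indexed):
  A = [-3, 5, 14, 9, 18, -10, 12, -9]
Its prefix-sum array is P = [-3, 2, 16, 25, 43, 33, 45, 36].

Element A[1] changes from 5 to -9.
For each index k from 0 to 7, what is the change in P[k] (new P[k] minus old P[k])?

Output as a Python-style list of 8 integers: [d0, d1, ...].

Element change: A[1] 5 -> -9, delta = -14
For k < 1: P[k] unchanged, delta_P[k] = 0
For k >= 1: P[k] shifts by exactly -14
Delta array: [0, -14, -14, -14, -14, -14, -14, -14]

Answer: [0, -14, -14, -14, -14, -14, -14, -14]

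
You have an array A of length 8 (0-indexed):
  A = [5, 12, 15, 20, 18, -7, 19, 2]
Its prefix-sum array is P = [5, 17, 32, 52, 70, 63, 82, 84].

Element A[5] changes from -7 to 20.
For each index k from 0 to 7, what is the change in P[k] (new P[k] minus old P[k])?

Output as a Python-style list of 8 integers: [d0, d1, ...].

Answer: [0, 0, 0, 0, 0, 27, 27, 27]

Derivation:
Element change: A[5] -7 -> 20, delta = 27
For k < 5: P[k] unchanged, delta_P[k] = 0
For k >= 5: P[k] shifts by exactly 27
Delta array: [0, 0, 0, 0, 0, 27, 27, 27]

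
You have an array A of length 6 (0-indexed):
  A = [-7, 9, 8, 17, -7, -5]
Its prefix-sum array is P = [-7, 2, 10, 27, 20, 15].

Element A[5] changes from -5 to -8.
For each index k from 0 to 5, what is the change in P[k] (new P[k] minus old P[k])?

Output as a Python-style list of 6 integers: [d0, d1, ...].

Answer: [0, 0, 0, 0, 0, -3]

Derivation:
Element change: A[5] -5 -> -8, delta = -3
For k < 5: P[k] unchanged, delta_P[k] = 0
For k >= 5: P[k] shifts by exactly -3
Delta array: [0, 0, 0, 0, 0, -3]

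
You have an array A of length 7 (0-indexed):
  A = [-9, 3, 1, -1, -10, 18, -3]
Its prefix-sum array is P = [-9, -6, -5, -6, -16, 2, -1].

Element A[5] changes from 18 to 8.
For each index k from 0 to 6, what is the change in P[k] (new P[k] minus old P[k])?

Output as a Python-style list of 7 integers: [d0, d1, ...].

Answer: [0, 0, 0, 0, 0, -10, -10]

Derivation:
Element change: A[5] 18 -> 8, delta = -10
For k < 5: P[k] unchanged, delta_P[k] = 0
For k >= 5: P[k] shifts by exactly -10
Delta array: [0, 0, 0, 0, 0, -10, -10]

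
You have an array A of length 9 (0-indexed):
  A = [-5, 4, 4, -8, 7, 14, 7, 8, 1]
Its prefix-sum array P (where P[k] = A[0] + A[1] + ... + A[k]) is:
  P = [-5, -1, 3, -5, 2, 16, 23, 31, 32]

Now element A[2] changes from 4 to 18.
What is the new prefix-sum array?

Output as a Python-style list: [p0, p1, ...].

Change: A[2] 4 -> 18, delta = 14
P[k] for k < 2: unchanged (A[2] not included)
P[k] for k >= 2: shift by delta = 14
  P[0] = -5 + 0 = -5
  P[1] = -1 + 0 = -1
  P[2] = 3 + 14 = 17
  P[3] = -5 + 14 = 9
  P[4] = 2 + 14 = 16
  P[5] = 16 + 14 = 30
  P[6] = 23 + 14 = 37
  P[7] = 31 + 14 = 45
  P[8] = 32 + 14 = 46

Answer: [-5, -1, 17, 9, 16, 30, 37, 45, 46]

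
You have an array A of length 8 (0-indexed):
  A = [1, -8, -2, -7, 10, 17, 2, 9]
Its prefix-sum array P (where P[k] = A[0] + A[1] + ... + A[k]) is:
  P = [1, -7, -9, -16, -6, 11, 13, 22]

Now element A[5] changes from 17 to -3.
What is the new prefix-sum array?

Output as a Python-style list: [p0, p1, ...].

Change: A[5] 17 -> -3, delta = -20
P[k] for k < 5: unchanged (A[5] not included)
P[k] for k >= 5: shift by delta = -20
  P[0] = 1 + 0 = 1
  P[1] = -7 + 0 = -7
  P[2] = -9 + 0 = -9
  P[3] = -16 + 0 = -16
  P[4] = -6 + 0 = -6
  P[5] = 11 + -20 = -9
  P[6] = 13 + -20 = -7
  P[7] = 22 + -20 = 2

Answer: [1, -7, -9, -16, -6, -9, -7, 2]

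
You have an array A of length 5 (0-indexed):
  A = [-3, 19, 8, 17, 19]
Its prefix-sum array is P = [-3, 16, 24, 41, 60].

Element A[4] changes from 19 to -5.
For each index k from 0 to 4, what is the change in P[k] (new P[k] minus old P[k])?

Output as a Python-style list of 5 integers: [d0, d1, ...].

Answer: [0, 0, 0, 0, -24]

Derivation:
Element change: A[4] 19 -> -5, delta = -24
For k < 4: P[k] unchanged, delta_P[k] = 0
For k >= 4: P[k] shifts by exactly -24
Delta array: [0, 0, 0, 0, -24]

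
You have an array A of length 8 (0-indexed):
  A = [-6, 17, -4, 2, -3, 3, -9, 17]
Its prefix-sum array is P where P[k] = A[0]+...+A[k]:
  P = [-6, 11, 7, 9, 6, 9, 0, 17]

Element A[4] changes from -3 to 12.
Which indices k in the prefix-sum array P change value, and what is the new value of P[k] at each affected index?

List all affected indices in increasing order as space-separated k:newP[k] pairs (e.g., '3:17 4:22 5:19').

Answer: 4:21 5:24 6:15 7:32

Derivation:
P[k] = A[0] + ... + A[k]
P[k] includes A[4] iff k >= 4
Affected indices: 4, 5, ..., 7; delta = 15
  P[4]: 6 + 15 = 21
  P[5]: 9 + 15 = 24
  P[6]: 0 + 15 = 15
  P[7]: 17 + 15 = 32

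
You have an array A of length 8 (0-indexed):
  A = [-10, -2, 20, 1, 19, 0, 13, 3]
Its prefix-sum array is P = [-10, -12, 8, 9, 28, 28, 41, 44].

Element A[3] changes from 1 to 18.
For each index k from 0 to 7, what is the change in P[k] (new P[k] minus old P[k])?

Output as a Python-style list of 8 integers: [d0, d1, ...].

Element change: A[3] 1 -> 18, delta = 17
For k < 3: P[k] unchanged, delta_P[k] = 0
For k >= 3: P[k] shifts by exactly 17
Delta array: [0, 0, 0, 17, 17, 17, 17, 17]

Answer: [0, 0, 0, 17, 17, 17, 17, 17]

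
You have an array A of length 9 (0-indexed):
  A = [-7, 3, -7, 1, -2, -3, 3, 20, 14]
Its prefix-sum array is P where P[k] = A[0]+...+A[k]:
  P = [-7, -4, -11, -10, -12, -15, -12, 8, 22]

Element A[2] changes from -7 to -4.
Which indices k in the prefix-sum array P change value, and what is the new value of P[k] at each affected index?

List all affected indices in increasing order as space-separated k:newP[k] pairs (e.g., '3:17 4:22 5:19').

P[k] = A[0] + ... + A[k]
P[k] includes A[2] iff k >= 2
Affected indices: 2, 3, ..., 8; delta = 3
  P[2]: -11 + 3 = -8
  P[3]: -10 + 3 = -7
  P[4]: -12 + 3 = -9
  P[5]: -15 + 3 = -12
  P[6]: -12 + 3 = -9
  P[7]: 8 + 3 = 11
  P[8]: 22 + 3 = 25

Answer: 2:-8 3:-7 4:-9 5:-12 6:-9 7:11 8:25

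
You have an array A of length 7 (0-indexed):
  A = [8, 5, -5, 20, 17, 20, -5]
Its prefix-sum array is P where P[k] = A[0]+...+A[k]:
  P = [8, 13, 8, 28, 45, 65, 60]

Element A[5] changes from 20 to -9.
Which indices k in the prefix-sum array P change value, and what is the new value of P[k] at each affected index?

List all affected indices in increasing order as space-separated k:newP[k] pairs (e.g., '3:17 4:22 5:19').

P[k] = A[0] + ... + A[k]
P[k] includes A[5] iff k >= 5
Affected indices: 5, 6, ..., 6; delta = -29
  P[5]: 65 + -29 = 36
  P[6]: 60 + -29 = 31

Answer: 5:36 6:31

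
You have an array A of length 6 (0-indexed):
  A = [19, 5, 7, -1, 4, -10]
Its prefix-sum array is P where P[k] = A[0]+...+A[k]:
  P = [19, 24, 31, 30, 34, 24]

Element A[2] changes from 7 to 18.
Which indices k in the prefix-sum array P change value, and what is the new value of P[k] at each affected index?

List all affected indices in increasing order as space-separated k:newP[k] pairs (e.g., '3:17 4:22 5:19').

P[k] = A[0] + ... + A[k]
P[k] includes A[2] iff k >= 2
Affected indices: 2, 3, ..., 5; delta = 11
  P[2]: 31 + 11 = 42
  P[3]: 30 + 11 = 41
  P[4]: 34 + 11 = 45
  P[5]: 24 + 11 = 35

Answer: 2:42 3:41 4:45 5:35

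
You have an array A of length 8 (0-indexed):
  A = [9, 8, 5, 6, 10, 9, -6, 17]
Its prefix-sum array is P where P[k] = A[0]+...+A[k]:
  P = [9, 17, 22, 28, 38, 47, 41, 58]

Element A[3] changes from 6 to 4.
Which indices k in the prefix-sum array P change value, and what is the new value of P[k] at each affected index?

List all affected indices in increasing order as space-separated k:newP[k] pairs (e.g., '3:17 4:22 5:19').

Answer: 3:26 4:36 5:45 6:39 7:56

Derivation:
P[k] = A[0] + ... + A[k]
P[k] includes A[3] iff k >= 3
Affected indices: 3, 4, ..., 7; delta = -2
  P[3]: 28 + -2 = 26
  P[4]: 38 + -2 = 36
  P[5]: 47 + -2 = 45
  P[6]: 41 + -2 = 39
  P[7]: 58 + -2 = 56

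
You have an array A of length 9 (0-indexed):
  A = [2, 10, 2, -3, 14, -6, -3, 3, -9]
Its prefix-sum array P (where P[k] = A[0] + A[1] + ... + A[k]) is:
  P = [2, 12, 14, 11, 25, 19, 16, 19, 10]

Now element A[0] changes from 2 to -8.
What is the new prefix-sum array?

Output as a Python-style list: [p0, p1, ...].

Change: A[0] 2 -> -8, delta = -10
P[k] for k < 0: unchanged (A[0] not included)
P[k] for k >= 0: shift by delta = -10
  P[0] = 2 + -10 = -8
  P[1] = 12 + -10 = 2
  P[2] = 14 + -10 = 4
  P[3] = 11 + -10 = 1
  P[4] = 25 + -10 = 15
  P[5] = 19 + -10 = 9
  P[6] = 16 + -10 = 6
  P[7] = 19 + -10 = 9
  P[8] = 10 + -10 = 0

Answer: [-8, 2, 4, 1, 15, 9, 6, 9, 0]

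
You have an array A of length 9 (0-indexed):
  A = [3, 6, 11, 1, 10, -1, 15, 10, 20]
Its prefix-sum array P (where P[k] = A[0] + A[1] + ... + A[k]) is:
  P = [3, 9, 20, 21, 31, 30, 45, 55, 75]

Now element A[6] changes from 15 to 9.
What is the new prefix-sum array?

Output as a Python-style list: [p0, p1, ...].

Change: A[6] 15 -> 9, delta = -6
P[k] for k < 6: unchanged (A[6] not included)
P[k] for k >= 6: shift by delta = -6
  P[0] = 3 + 0 = 3
  P[1] = 9 + 0 = 9
  P[2] = 20 + 0 = 20
  P[3] = 21 + 0 = 21
  P[4] = 31 + 0 = 31
  P[5] = 30 + 0 = 30
  P[6] = 45 + -6 = 39
  P[7] = 55 + -6 = 49
  P[8] = 75 + -6 = 69

Answer: [3, 9, 20, 21, 31, 30, 39, 49, 69]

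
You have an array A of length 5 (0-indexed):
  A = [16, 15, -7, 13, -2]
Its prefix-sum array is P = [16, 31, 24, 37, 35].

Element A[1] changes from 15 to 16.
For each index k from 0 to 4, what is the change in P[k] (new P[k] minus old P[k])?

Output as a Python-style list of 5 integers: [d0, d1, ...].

Element change: A[1] 15 -> 16, delta = 1
For k < 1: P[k] unchanged, delta_P[k] = 0
For k >= 1: P[k] shifts by exactly 1
Delta array: [0, 1, 1, 1, 1]

Answer: [0, 1, 1, 1, 1]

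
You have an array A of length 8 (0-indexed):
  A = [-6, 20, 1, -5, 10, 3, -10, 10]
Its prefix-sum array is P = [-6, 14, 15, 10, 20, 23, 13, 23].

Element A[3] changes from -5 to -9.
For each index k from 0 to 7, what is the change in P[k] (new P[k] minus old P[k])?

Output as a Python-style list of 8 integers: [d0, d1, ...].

Answer: [0, 0, 0, -4, -4, -4, -4, -4]

Derivation:
Element change: A[3] -5 -> -9, delta = -4
For k < 3: P[k] unchanged, delta_P[k] = 0
For k >= 3: P[k] shifts by exactly -4
Delta array: [0, 0, 0, -4, -4, -4, -4, -4]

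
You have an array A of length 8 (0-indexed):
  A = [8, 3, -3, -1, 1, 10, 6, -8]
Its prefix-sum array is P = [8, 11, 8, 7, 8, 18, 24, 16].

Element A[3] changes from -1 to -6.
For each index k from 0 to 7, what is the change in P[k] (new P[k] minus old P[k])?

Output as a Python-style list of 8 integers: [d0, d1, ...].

Element change: A[3] -1 -> -6, delta = -5
For k < 3: P[k] unchanged, delta_P[k] = 0
For k >= 3: P[k] shifts by exactly -5
Delta array: [0, 0, 0, -5, -5, -5, -5, -5]

Answer: [0, 0, 0, -5, -5, -5, -5, -5]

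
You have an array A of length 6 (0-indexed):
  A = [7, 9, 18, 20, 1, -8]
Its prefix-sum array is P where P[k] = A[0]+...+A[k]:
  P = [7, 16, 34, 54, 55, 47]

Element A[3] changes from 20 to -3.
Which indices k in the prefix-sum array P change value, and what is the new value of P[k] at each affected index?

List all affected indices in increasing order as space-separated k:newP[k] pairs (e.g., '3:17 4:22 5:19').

Answer: 3:31 4:32 5:24

Derivation:
P[k] = A[0] + ... + A[k]
P[k] includes A[3] iff k >= 3
Affected indices: 3, 4, ..., 5; delta = -23
  P[3]: 54 + -23 = 31
  P[4]: 55 + -23 = 32
  P[5]: 47 + -23 = 24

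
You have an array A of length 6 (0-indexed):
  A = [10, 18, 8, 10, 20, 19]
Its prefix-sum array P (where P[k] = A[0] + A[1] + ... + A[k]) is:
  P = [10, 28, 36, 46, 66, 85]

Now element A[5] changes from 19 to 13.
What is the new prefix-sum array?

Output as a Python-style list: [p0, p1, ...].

Change: A[5] 19 -> 13, delta = -6
P[k] for k < 5: unchanged (A[5] not included)
P[k] for k >= 5: shift by delta = -6
  P[0] = 10 + 0 = 10
  P[1] = 28 + 0 = 28
  P[2] = 36 + 0 = 36
  P[3] = 46 + 0 = 46
  P[4] = 66 + 0 = 66
  P[5] = 85 + -6 = 79

Answer: [10, 28, 36, 46, 66, 79]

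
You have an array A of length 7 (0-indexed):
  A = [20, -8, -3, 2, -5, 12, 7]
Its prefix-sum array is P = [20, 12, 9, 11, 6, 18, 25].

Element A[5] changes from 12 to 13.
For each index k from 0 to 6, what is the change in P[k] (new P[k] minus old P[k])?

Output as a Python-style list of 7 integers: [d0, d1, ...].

Element change: A[5] 12 -> 13, delta = 1
For k < 5: P[k] unchanged, delta_P[k] = 0
For k >= 5: P[k] shifts by exactly 1
Delta array: [0, 0, 0, 0, 0, 1, 1]

Answer: [0, 0, 0, 0, 0, 1, 1]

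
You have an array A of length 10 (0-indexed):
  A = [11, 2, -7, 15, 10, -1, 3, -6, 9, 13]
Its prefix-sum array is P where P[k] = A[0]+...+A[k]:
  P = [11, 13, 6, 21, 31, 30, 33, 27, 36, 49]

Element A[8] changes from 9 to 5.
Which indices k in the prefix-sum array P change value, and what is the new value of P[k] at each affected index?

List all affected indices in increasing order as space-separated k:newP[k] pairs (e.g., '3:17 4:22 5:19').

P[k] = A[0] + ... + A[k]
P[k] includes A[8] iff k >= 8
Affected indices: 8, 9, ..., 9; delta = -4
  P[8]: 36 + -4 = 32
  P[9]: 49 + -4 = 45

Answer: 8:32 9:45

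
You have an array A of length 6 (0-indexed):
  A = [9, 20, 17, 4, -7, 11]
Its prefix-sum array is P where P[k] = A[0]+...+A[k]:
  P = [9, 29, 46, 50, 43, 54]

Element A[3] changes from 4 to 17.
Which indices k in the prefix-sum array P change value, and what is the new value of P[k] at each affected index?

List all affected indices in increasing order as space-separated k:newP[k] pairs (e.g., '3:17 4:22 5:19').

P[k] = A[0] + ... + A[k]
P[k] includes A[3] iff k >= 3
Affected indices: 3, 4, ..., 5; delta = 13
  P[3]: 50 + 13 = 63
  P[4]: 43 + 13 = 56
  P[5]: 54 + 13 = 67

Answer: 3:63 4:56 5:67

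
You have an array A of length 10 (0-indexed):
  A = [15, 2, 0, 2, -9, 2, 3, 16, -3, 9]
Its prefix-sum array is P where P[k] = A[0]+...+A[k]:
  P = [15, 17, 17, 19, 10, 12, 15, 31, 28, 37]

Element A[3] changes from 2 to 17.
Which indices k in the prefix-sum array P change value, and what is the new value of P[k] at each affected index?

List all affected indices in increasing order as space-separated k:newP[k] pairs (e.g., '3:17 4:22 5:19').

Answer: 3:34 4:25 5:27 6:30 7:46 8:43 9:52

Derivation:
P[k] = A[0] + ... + A[k]
P[k] includes A[3] iff k >= 3
Affected indices: 3, 4, ..., 9; delta = 15
  P[3]: 19 + 15 = 34
  P[4]: 10 + 15 = 25
  P[5]: 12 + 15 = 27
  P[6]: 15 + 15 = 30
  P[7]: 31 + 15 = 46
  P[8]: 28 + 15 = 43
  P[9]: 37 + 15 = 52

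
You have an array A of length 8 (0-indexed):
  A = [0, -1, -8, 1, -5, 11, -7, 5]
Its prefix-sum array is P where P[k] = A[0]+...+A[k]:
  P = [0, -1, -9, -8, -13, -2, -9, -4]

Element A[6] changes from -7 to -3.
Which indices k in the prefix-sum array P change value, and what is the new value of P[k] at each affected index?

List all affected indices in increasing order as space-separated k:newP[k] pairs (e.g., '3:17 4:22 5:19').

Answer: 6:-5 7:0

Derivation:
P[k] = A[0] + ... + A[k]
P[k] includes A[6] iff k >= 6
Affected indices: 6, 7, ..., 7; delta = 4
  P[6]: -9 + 4 = -5
  P[7]: -4 + 4 = 0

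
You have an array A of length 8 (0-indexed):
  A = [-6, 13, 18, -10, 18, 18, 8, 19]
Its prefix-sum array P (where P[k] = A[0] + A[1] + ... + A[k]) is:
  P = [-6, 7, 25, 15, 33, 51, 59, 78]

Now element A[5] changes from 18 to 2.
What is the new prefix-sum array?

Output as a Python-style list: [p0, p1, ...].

Change: A[5] 18 -> 2, delta = -16
P[k] for k < 5: unchanged (A[5] not included)
P[k] for k >= 5: shift by delta = -16
  P[0] = -6 + 0 = -6
  P[1] = 7 + 0 = 7
  P[2] = 25 + 0 = 25
  P[3] = 15 + 0 = 15
  P[4] = 33 + 0 = 33
  P[5] = 51 + -16 = 35
  P[6] = 59 + -16 = 43
  P[7] = 78 + -16 = 62

Answer: [-6, 7, 25, 15, 33, 35, 43, 62]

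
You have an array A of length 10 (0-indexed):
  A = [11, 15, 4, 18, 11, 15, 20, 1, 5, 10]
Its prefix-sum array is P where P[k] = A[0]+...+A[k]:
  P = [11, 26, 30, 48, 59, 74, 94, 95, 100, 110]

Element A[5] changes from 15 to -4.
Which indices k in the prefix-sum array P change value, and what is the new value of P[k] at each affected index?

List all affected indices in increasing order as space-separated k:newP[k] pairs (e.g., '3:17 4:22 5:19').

Answer: 5:55 6:75 7:76 8:81 9:91

Derivation:
P[k] = A[0] + ... + A[k]
P[k] includes A[5] iff k >= 5
Affected indices: 5, 6, ..., 9; delta = -19
  P[5]: 74 + -19 = 55
  P[6]: 94 + -19 = 75
  P[7]: 95 + -19 = 76
  P[8]: 100 + -19 = 81
  P[9]: 110 + -19 = 91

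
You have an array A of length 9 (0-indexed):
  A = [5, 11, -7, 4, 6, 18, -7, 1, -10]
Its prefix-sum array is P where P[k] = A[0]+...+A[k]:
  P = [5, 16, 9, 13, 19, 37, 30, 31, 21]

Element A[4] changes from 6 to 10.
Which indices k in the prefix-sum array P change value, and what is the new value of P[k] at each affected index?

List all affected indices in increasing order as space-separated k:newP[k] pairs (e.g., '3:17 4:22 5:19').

Answer: 4:23 5:41 6:34 7:35 8:25

Derivation:
P[k] = A[0] + ... + A[k]
P[k] includes A[4] iff k >= 4
Affected indices: 4, 5, ..., 8; delta = 4
  P[4]: 19 + 4 = 23
  P[5]: 37 + 4 = 41
  P[6]: 30 + 4 = 34
  P[7]: 31 + 4 = 35
  P[8]: 21 + 4 = 25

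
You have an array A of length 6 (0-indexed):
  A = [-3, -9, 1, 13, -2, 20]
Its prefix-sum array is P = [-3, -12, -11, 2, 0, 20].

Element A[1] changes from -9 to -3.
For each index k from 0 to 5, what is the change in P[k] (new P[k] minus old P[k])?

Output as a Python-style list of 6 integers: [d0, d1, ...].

Element change: A[1] -9 -> -3, delta = 6
For k < 1: P[k] unchanged, delta_P[k] = 0
For k >= 1: P[k] shifts by exactly 6
Delta array: [0, 6, 6, 6, 6, 6]

Answer: [0, 6, 6, 6, 6, 6]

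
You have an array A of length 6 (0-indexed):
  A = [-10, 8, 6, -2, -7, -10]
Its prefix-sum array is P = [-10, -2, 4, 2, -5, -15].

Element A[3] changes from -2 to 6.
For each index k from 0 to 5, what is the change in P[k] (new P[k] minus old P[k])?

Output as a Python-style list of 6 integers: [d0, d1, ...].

Answer: [0, 0, 0, 8, 8, 8]

Derivation:
Element change: A[3] -2 -> 6, delta = 8
For k < 3: P[k] unchanged, delta_P[k] = 0
For k >= 3: P[k] shifts by exactly 8
Delta array: [0, 0, 0, 8, 8, 8]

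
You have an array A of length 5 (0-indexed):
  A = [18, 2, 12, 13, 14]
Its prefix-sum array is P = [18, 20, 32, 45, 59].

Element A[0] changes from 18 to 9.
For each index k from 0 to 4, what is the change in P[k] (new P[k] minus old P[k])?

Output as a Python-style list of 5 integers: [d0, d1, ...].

Answer: [-9, -9, -9, -9, -9]

Derivation:
Element change: A[0] 18 -> 9, delta = -9
For k < 0: P[k] unchanged, delta_P[k] = 0
For k >= 0: P[k] shifts by exactly -9
Delta array: [-9, -9, -9, -9, -9]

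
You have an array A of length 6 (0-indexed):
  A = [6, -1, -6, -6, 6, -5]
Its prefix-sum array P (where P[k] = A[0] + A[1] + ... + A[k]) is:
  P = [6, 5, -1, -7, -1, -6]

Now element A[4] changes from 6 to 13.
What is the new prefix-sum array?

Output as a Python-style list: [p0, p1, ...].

Answer: [6, 5, -1, -7, 6, 1]

Derivation:
Change: A[4] 6 -> 13, delta = 7
P[k] for k < 4: unchanged (A[4] not included)
P[k] for k >= 4: shift by delta = 7
  P[0] = 6 + 0 = 6
  P[1] = 5 + 0 = 5
  P[2] = -1 + 0 = -1
  P[3] = -7 + 0 = -7
  P[4] = -1 + 7 = 6
  P[5] = -6 + 7 = 1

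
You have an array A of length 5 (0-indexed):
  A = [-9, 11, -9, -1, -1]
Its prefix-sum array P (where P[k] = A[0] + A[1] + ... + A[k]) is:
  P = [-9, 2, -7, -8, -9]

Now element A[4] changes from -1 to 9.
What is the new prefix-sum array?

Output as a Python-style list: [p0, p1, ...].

Answer: [-9, 2, -7, -8, 1]

Derivation:
Change: A[4] -1 -> 9, delta = 10
P[k] for k < 4: unchanged (A[4] not included)
P[k] for k >= 4: shift by delta = 10
  P[0] = -9 + 0 = -9
  P[1] = 2 + 0 = 2
  P[2] = -7 + 0 = -7
  P[3] = -8 + 0 = -8
  P[4] = -9 + 10 = 1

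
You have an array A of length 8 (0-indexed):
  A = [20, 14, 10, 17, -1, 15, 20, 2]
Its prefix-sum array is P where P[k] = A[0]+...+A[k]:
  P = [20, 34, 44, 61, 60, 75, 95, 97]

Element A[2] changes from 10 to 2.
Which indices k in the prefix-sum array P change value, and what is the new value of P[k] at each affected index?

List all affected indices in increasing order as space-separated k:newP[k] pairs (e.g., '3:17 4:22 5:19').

P[k] = A[0] + ... + A[k]
P[k] includes A[2] iff k >= 2
Affected indices: 2, 3, ..., 7; delta = -8
  P[2]: 44 + -8 = 36
  P[3]: 61 + -8 = 53
  P[4]: 60 + -8 = 52
  P[5]: 75 + -8 = 67
  P[6]: 95 + -8 = 87
  P[7]: 97 + -8 = 89

Answer: 2:36 3:53 4:52 5:67 6:87 7:89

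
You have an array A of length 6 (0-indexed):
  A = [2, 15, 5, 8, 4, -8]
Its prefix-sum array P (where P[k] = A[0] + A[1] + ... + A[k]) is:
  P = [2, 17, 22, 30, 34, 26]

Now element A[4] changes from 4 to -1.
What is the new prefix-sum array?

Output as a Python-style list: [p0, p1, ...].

Change: A[4] 4 -> -1, delta = -5
P[k] for k < 4: unchanged (A[4] not included)
P[k] for k >= 4: shift by delta = -5
  P[0] = 2 + 0 = 2
  P[1] = 17 + 0 = 17
  P[2] = 22 + 0 = 22
  P[3] = 30 + 0 = 30
  P[4] = 34 + -5 = 29
  P[5] = 26 + -5 = 21

Answer: [2, 17, 22, 30, 29, 21]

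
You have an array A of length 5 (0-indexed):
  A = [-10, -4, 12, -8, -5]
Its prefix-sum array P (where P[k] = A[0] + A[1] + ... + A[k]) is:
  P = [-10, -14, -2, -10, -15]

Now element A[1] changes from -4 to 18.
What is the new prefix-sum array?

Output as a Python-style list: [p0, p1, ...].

Answer: [-10, 8, 20, 12, 7]

Derivation:
Change: A[1] -4 -> 18, delta = 22
P[k] for k < 1: unchanged (A[1] not included)
P[k] for k >= 1: shift by delta = 22
  P[0] = -10 + 0 = -10
  P[1] = -14 + 22 = 8
  P[2] = -2 + 22 = 20
  P[3] = -10 + 22 = 12
  P[4] = -15 + 22 = 7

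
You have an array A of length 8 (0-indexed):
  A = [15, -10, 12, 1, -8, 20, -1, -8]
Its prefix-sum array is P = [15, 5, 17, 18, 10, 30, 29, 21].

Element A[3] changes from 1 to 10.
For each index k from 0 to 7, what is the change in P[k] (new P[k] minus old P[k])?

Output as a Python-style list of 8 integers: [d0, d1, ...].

Element change: A[3] 1 -> 10, delta = 9
For k < 3: P[k] unchanged, delta_P[k] = 0
For k >= 3: P[k] shifts by exactly 9
Delta array: [0, 0, 0, 9, 9, 9, 9, 9]

Answer: [0, 0, 0, 9, 9, 9, 9, 9]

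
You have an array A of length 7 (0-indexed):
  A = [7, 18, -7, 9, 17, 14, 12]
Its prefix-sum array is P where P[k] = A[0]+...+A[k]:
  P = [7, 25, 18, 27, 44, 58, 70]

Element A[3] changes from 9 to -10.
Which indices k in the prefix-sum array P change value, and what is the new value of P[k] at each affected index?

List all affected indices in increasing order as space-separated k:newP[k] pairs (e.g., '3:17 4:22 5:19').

Answer: 3:8 4:25 5:39 6:51

Derivation:
P[k] = A[0] + ... + A[k]
P[k] includes A[3] iff k >= 3
Affected indices: 3, 4, ..., 6; delta = -19
  P[3]: 27 + -19 = 8
  P[4]: 44 + -19 = 25
  P[5]: 58 + -19 = 39
  P[6]: 70 + -19 = 51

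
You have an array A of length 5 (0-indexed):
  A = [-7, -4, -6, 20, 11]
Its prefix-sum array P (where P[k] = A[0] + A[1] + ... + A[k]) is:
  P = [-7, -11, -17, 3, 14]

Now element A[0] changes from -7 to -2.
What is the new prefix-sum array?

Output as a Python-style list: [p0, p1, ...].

Answer: [-2, -6, -12, 8, 19]

Derivation:
Change: A[0] -7 -> -2, delta = 5
P[k] for k < 0: unchanged (A[0] not included)
P[k] for k >= 0: shift by delta = 5
  P[0] = -7 + 5 = -2
  P[1] = -11 + 5 = -6
  P[2] = -17 + 5 = -12
  P[3] = 3 + 5 = 8
  P[4] = 14 + 5 = 19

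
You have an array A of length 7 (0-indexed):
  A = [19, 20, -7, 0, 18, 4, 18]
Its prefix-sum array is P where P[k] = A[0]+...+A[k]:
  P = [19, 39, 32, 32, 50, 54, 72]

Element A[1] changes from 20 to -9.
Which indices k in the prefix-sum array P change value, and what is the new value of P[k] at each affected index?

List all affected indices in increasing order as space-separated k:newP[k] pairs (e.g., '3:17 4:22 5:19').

Answer: 1:10 2:3 3:3 4:21 5:25 6:43

Derivation:
P[k] = A[0] + ... + A[k]
P[k] includes A[1] iff k >= 1
Affected indices: 1, 2, ..., 6; delta = -29
  P[1]: 39 + -29 = 10
  P[2]: 32 + -29 = 3
  P[3]: 32 + -29 = 3
  P[4]: 50 + -29 = 21
  P[5]: 54 + -29 = 25
  P[6]: 72 + -29 = 43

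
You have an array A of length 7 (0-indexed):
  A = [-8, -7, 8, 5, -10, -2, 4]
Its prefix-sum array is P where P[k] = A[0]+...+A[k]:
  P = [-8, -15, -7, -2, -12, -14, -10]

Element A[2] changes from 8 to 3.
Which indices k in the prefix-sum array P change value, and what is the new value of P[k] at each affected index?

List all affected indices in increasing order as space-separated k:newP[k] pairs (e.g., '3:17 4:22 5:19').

Answer: 2:-12 3:-7 4:-17 5:-19 6:-15

Derivation:
P[k] = A[0] + ... + A[k]
P[k] includes A[2] iff k >= 2
Affected indices: 2, 3, ..., 6; delta = -5
  P[2]: -7 + -5 = -12
  P[3]: -2 + -5 = -7
  P[4]: -12 + -5 = -17
  P[5]: -14 + -5 = -19
  P[6]: -10 + -5 = -15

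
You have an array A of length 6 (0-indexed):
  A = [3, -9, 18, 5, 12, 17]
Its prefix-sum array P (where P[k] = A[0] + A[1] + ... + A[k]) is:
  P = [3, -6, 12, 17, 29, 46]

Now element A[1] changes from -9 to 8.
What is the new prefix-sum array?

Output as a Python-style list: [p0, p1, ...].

Answer: [3, 11, 29, 34, 46, 63]

Derivation:
Change: A[1] -9 -> 8, delta = 17
P[k] for k < 1: unchanged (A[1] not included)
P[k] for k >= 1: shift by delta = 17
  P[0] = 3 + 0 = 3
  P[1] = -6 + 17 = 11
  P[2] = 12 + 17 = 29
  P[3] = 17 + 17 = 34
  P[4] = 29 + 17 = 46
  P[5] = 46 + 17 = 63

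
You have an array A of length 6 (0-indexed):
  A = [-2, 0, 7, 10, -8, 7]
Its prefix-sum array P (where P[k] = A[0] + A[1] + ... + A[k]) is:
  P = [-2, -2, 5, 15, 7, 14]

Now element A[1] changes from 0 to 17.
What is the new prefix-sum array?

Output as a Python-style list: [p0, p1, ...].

Change: A[1] 0 -> 17, delta = 17
P[k] for k < 1: unchanged (A[1] not included)
P[k] for k >= 1: shift by delta = 17
  P[0] = -2 + 0 = -2
  P[1] = -2 + 17 = 15
  P[2] = 5 + 17 = 22
  P[3] = 15 + 17 = 32
  P[4] = 7 + 17 = 24
  P[5] = 14 + 17 = 31

Answer: [-2, 15, 22, 32, 24, 31]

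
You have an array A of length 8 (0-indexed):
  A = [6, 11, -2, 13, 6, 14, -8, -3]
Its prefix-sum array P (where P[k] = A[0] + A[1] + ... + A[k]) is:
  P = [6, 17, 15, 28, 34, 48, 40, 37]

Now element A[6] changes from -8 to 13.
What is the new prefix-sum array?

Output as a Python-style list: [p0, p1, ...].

Answer: [6, 17, 15, 28, 34, 48, 61, 58]

Derivation:
Change: A[6] -8 -> 13, delta = 21
P[k] for k < 6: unchanged (A[6] not included)
P[k] for k >= 6: shift by delta = 21
  P[0] = 6 + 0 = 6
  P[1] = 17 + 0 = 17
  P[2] = 15 + 0 = 15
  P[3] = 28 + 0 = 28
  P[4] = 34 + 0 = 34
  P[5] = 48 + 0 = 48
  P[6] = 40 + 21 = 61
  P[7] = 37 + 21 = 58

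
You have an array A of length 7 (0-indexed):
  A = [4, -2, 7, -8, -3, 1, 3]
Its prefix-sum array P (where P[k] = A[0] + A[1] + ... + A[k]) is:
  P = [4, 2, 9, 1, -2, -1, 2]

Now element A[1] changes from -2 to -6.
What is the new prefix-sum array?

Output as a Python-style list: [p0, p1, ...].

Answer: [4, -2, 5, -3, -6, -5, -2]

Derivation:
Change: A[1] -2 -> -6, delta = -4
P[k] for k < 1: unchanged (A[1] not included)
P[k] for k >= 1: shift by delta = -4
  P[0] = 4 + 0 = 4
  P[1] = 2 + -4 = -2
  P[2] = 9 + -4 = 5
  P[3] = 1 + -4 = -3
  P[4] = -2 + -4 = -6
  P[5] = -1 + -4 = -5
  P[6] = 2 + -4 = -2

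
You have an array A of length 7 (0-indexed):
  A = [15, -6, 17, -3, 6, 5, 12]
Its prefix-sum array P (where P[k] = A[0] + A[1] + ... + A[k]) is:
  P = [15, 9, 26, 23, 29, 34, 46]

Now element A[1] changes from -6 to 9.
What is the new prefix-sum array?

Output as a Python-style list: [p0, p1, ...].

Change: A[1] -6 -> 9, delta = 15
P[k] for k < 1: unchanged (A[1] not included)
P[k] for k >= 1: shift by delta = 15
  P[0] = 15 + 0 = 15
  P[1] = 9 + 15 = 24
  P[2] = 26 + 15 = 41
  P[3] = 23 + 15 = 38
  P[4] = 29 + 15 = 44
  P[5] = 34 + 15 = 49
  P[6] = 46 + 15 = 61

Answer: [15, 24, 41, 38, 44, 49, 61]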